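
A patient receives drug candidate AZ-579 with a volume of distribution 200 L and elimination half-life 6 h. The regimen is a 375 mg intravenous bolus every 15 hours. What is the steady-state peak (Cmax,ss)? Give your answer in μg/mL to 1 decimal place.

Over one 15-h interval, 15/6 ≈ 2.5 half-lives elapse, leaving f ≈ 0.1768 of each dose.
Accumulation ratio R = 1/(1 − f) ≈ 1/0.8232 ≈ 1.2148.
Each bolus raises the concentration by D/Vd = 375/200 ≈ 1.875 μg/mL.
Cmax,ss = C₀/(1 − f) ≈ 1.875/0.8232 ≈ 2.278 μg/mL.

2.3 μg/mL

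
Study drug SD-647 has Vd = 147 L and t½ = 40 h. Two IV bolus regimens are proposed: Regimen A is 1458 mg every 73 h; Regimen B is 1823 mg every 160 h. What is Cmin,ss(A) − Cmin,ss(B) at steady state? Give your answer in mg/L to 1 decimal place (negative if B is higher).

Regimen A: f = (1/2)^(73/40) ≈ 0.2822; Cmin,ss = (1458/147)·f/(1−f) ≈ 3.899 mg/L.
Regimen B: f = (1/2)^(160/40) ≈ 0.0625; Cmin,ss = (1823/147)·f/(1−f) ≈ 0.827 mg/L.
Difference ≈ 3.899 − 0.827 ≈ 3.072 mg/L.

3.1 mg/L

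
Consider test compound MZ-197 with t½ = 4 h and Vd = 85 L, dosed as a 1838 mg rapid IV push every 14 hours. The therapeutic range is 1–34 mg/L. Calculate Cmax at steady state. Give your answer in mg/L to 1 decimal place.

τ/t½ = 14/4 ≈ 3.5, so fraction remaining f = (1/2)^(14/4) ≈ 0.0884.
At steady state, accumulation factor R = 1/(1 − e^(−kτ)) ≈ 1.0970.
Single-dose peak C₀ = D/Vd = 1838/85 ≈ 21.624 mg/L.
Cmax,ss = C₀/(1 − f) ≈ 21.624/0.9116 ≈ 23.721 mg/L.
Peak 23.7 mg/L vs MTC 34 mg/L: below toxic threshold.

23.7 mg/L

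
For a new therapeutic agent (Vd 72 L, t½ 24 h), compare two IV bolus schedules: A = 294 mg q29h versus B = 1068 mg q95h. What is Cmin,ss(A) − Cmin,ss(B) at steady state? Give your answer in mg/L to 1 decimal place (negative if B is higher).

2.1 mg/L

Regimen A: f = (1/2)^(29/24) ≈ 0.4328; Cmin,ss = (294/72)·f/(1−f) ≈ 3.116 mg/L.
Regimen B: f = (1/2)^(95/24) ≈ 0.0643; Cmin,ss = (1068/72)·f/(1−f) ≈ 1.019 mg/L.
Difference ≈ 3.116 − 1.019 ≈ 2.097 mg/L.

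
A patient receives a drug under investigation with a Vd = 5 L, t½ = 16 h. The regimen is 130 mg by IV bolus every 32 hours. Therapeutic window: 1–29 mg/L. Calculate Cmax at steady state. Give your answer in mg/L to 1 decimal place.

34.7 mg/L

The dosing interval is 2 half-lives, so f = 2^(−2) = 0.25.
Accumulation ratio R = 1/(1 − f) = 1/0.75 = 4/3.
Single-dose peak C₀ = D/Vd = 130/5 = 26 mg/L.
Steady-state peak Cmax,ss = C₀·R = 26 × 4/3 ≈ 34.667 mg/L.
Peak 34.7 mg/L vs MTC 29 mg/L: exceeds toxic threshold.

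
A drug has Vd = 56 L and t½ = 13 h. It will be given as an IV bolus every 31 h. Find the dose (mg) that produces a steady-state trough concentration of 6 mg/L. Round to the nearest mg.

τ/t½ = 31/13 ≈ 2.3846, so f = (1/2)^(31/13) ≈ 0.191496.
Cmin,ss = (D/Vd)·f/(1−f), so D = Cmin,ss·Vd·(1−f)/f.
D = 6 × 56 × (1−f)/f ≈ 6 × 56 × 4.22204 ≈ 1418.61 mg.

1419 mg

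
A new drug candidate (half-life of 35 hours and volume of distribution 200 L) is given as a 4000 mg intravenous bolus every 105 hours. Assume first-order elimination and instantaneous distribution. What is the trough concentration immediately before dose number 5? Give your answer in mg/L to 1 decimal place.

f = (1/2)^(τ/t½) = (1/2)^(105/35) ≈ 0.1250.
C₀ = D/Vd = 4000/200 ≈ 20.000 mg/L.
Before the 5th dose, 4 doses have been given. Superposition: Cmin = C₀·(f + f² + … + f^4).
≈ 20.000 × (0.1250 + 0.0156 + 0.0020 + 0.0002) ≈ 20.000 × 0.1428 ≈ 2.856 mg/L.

2.9 mg/L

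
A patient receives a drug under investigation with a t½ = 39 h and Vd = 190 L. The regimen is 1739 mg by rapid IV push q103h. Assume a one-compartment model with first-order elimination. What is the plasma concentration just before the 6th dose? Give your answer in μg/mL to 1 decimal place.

1.7 μg/mL

f = (1/2)^(τ/t½) = (1/2)^(103/39) ≈ 0.1603.
C₀ = D/Vd = 1739/190 ≈ 9.153 μg/mL.
Before the 6th dose, 5 doses have been given. Superposition: Cmin = C₀·(f + f² + … + f^5).
≈ 9.153 × (0.1603 + 0.0257 + 0.0041 + 0.0007 + 0.0001) ≈ 9.153 × 0.1909 ≈ 1.747 μg/mL.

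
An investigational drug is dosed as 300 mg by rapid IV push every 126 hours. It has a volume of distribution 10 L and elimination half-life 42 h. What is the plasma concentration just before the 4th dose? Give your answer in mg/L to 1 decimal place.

4.3 mg/L

f = (1/2)^(τ/t½) = (1/2)^(126/42) ≈ 0.1250.
C₀ = D/Vd = 300/10 ≈ 30.000 mg/L.
Before the 4th dose, 3 doses have been given. Superposition: Cmin = C₀·(f + f² + … + f^3).
≈ 30.000 × (0.1250 + 0.0156 + 0.0020) ≈ 30.000 × 0.1426 ≈ 4.278 mg/L.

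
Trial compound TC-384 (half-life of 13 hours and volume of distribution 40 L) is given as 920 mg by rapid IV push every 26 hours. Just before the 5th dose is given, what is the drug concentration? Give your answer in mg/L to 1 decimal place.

f = (1/2)^(τ/t½) = (1/2)^(26/13) ≈ 0.2500.
C₀ = D/Vd = 920/40 ≈ 23.000 mg/L.
Before the 5th dose, 4 doses have been given. Superposition: Cmin = C₀·(f + f² + … + f^4).
≈ 23.000 × (0.2500 + 0.0625 + 0.0156 + 0.0039) ≈ 23.000 × 0.3320 ≈ 7.636 mg/L.

7.6 mg/L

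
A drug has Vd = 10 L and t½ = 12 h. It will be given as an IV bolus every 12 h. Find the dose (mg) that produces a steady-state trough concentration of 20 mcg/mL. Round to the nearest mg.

200 mg

τ/t½ = 12/12 ≈ 1, so f = (1/2)^(12/12) ≈ 0.500000.
Cmin,ss = (D/Vd)·f/(1−f), so D = Cmin,ss·Vd·(1−f)/f.
D = 20 × 10 × (1−f)/f ≈ 20 × 10 × 1.00000 ≈ 200.00 mg.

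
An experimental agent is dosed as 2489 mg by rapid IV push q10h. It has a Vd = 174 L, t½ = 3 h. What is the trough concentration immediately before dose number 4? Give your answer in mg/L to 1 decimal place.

f = (1/2)^(τ/t½) = (1/2)^(10/3) ≈ 0.0992.
C₀ = D/Vd = 2489/174 ≈ 14.305 mg/L.
Before the 4th dose, 3 doses have been given. Superposition: Cmin = C₀·(f + f² + … + f^3).
≈ 14.305 × (0.0992 + 0.0098 + 0.0010) ≈ 14.305 × 0.1100 ≈ 1.574 mg/L.

1.6 mg/L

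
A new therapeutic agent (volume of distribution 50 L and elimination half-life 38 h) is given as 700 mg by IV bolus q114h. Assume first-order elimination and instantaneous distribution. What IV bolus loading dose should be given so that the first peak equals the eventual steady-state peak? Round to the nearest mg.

f = (1/2)^(114/38) ≈ 0.125000; accumulation ratio R = 1/(1−f) ≈ 1.14286.
Loading dose to hit Cmax,ss on first dose: D_load = D_maint·R ≈ 700 × 1.14286 ≈ 800.00 mg.

800 mg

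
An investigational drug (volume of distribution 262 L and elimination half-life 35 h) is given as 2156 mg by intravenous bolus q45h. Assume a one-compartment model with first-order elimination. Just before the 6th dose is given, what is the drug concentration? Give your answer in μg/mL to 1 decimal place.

f = (1/2)^(τ/t½) = (1/2)^(45/35) ≈ 0.4102.
C₀ = D/Vd = 2156/262 ≈ 8.229 μg/mL.
Before the 6th dose, 5 doses have been given. Superposition: Cmin = C₀·(f + f² + … + f^5).
≈ 8.229 × (0.4102 + 0.1683 + 0.0690 + 0.0283 + 0.0116) ≈ 8.229 × 0.6874 ≈ 5.657 μg/mL.

5.7 μg/mL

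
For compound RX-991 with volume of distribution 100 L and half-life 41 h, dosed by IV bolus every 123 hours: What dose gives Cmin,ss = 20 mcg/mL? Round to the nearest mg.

14000 mg

τ/t½ = 123/41 ≈ 3, so f = (1/2)^(123/41) ≈ 0.125000.
Cmin,ss = (D/Vd)·f/(1−f), so D = Cmin,ss·Vd·(1−f)/f.
D = 20 × 100 × (1−f)/f ≈ 20 × 100 × 7.00000 ≈ 14000.00 mg.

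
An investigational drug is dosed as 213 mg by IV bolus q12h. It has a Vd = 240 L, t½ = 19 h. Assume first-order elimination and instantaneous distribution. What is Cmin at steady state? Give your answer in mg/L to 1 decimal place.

k = ln2/t½ = ln2/19 ≈ 0.036481 h⁻¹; fraction remaining f = e^(−kτ) = e^(−0.036481×12) ≈ 0.6455.
Accumulation ratio R = 1/(1 − f) ≈ 1/0.3545 ≈ 2.8209.
Each bolus raises the concentration by D/Vd = 213/240 ≈ 0.887 mg/L.
Steady-state peak Cmax,ss = C₀·R ≈ 0.887 × 2.8209 ≈ 2.502 mg/L.
Steady-state trough Cmin,ss = Cmax,ss·f ≈ 2.502 × 0.6455 ≈ 1.615 mg/L.

1.6 mg/L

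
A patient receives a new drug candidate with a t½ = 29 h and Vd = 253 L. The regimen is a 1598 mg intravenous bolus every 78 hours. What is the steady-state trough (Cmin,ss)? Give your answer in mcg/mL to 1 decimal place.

k = ln2/t½ = ln2/29 ≈ 0.023902 h⁻¹; fraction remaining f = e^(−kτ) = e^(−0.023902×78) ≈ 0.1550.
At steady state, accumulation factor R = 1/(1 − e^(−kτ)) ≈ 1.1834.
Each bolus raises the concentration by D/Vd = 1598/253 ≈ 6.316 mcg/mL.
Cmax,ss = C₀/(1 − f) ≈ 6.316/0.8450 ≈ 7.475 mcg/mL.
One interval later, Cmin,ss = Cmax,ss·e^(−kτ) ≈ 7.475 × 0.1550 ≈ 1.159 mcg/mL.

1.2 mcg/mL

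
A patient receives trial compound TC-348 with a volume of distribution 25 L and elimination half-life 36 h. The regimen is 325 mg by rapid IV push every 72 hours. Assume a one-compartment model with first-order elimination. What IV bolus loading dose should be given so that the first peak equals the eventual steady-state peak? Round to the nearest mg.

433 mg

f = (1/2)^(72/36) ≈ 0.250000; accumulation ratio R = 1/(1−f) ≈ 1.33333.
Loading dose to hit Cmax,ss on first dose: D_load = D_maint·R ≈ 325 × 1.33333 ≈ 433.33 mg.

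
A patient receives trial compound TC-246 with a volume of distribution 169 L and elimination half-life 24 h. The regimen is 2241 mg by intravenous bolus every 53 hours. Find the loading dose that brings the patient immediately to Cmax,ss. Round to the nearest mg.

f = (1/2)^(53/24) ≈ 0.216384; accumulation ratio R = 1/(1−f) ≈ 1.27614.
Loading dose to hit Cmax,ss on first dose: D_load = D_maint·R ≈ 2241 × 1.27614 ≈ 2859.83 mg.

2860 mg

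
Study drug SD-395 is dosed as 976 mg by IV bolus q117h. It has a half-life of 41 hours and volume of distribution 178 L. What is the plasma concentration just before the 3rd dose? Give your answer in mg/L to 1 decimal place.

0.9 mg/L

f = (1/2)^(τ/t½) = (1/2)^(117/41) ≈ 0.1383.
C₀ = D/Vd = 976/178 ≈ 5.483 mg/L.
Before the 3rd dose, 2 doses have been given. Superposition: Cmin = C₀·(f + f²).
≈ 5.483 × (0.1383 + 0.0191) ≈ 5.483 × 0.1574 ≈ 0.863 mg/L.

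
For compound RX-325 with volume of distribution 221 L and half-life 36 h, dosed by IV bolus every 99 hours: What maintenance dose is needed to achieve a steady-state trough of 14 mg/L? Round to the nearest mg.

17720 mg

τ/t½ = 99/36 ≈ 2.75, so f = (1/2)^(99/36) ≈ 0.148651.
Cmin,ss = (D/Vd)·f/(1−f), so D = Cmin,ss·Vd·(1−f)/f.
D = 14 × 221 × (1−f)/f ≈ 14 × 221 × 5.72717 ≈ 17719.86 mg.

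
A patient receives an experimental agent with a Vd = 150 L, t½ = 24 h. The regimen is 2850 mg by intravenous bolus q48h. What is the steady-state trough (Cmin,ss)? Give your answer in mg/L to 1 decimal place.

6.3 mg/L

τ = 48 h = 2 half-lives, so f = (1/2)^2 = 0.25.
Accumulation ratio R = 1/(1 − f) = 1/0.75 = 4/3.
Single-dose peak C₀ = D/Vd = 2850/150 = 19 mg/L.
Steady-state peak Cmax,ss = C₀·R = 19 × 4/3 ≈ 25.333 mg/L.
Steady-state trough Cmin,ss = Cmax,ss·f ≈ 25.333 × 0.25 ≈ 6.333 mg/L.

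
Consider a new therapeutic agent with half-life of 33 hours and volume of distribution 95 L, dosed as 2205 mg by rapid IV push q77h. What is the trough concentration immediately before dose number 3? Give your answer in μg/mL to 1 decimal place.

f = (1/2)^(τ/t½) = (1/2)^(77/33) ≈ 0.1984.
C₀ = D/Vd = 2205/95 ≈ 23.211 μg/mL.
Before the 3rd dose, 2 doses have been given. Superposition: Cmin = C₀·(f + f²).
≈ 23.211 × (0.1984 + 0.0394) ≈ 23.211 × 0.2378 ≈ 5.520 μg/mL.

5.5 μg/mL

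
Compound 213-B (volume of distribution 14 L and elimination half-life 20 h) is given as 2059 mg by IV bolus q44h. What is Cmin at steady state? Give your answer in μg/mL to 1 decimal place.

40.9 μg/mL

Over one 44-h interval, 44/20 ≈ 2.2 half-lives elapse, leaving f ≈ 0.2176 of each dose.
Single-dose peak C₀ = D/Vd = 2059/14 ≈ 147.071 μg/mL.
Steady-state trough Cmin,ss = C₀·f/(1−f) ≈ 147.071 × 0.2176/0.7824 ≈ 40.903 μg/mL.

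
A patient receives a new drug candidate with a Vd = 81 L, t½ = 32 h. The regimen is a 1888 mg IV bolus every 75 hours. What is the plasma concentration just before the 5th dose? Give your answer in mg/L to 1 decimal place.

5.7 mg/L

f = (1/2)^(τ/t½) = (1/2)^(75/32) ≈ 0.1970.
C₀ = D/Vd = 1888/81 ≈ 23.309 mg/L.
Before the 5th dose, 4 doses have been given. Superposition: Cmin = C₀·(f + f² + … + f^4).
≈ 23.309 × (0.1970 + 0.0388 + 0.0076 + 0.0015) ≈ 23.309 × 0.2449 ≈ 5.708 mg/L.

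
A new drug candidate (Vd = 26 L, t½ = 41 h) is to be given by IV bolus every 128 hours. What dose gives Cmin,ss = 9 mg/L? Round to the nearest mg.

1803 mg

τ/t½ = 128/41 ≈ 3.122, so f = (1/2)^(128/41) ≈ 0.114868.
Cmin,ss = (D/Vd)·f/(1−f), so D = Cmin,ss·Vd·(1−f)/f.
D = 9 × 26 × (1−f)/f ≈ 9 × 26 × 7.70564 ≈ 1803.12 mg.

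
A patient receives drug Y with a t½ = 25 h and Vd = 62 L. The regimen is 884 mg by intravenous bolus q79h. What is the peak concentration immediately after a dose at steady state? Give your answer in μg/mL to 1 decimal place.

16.1 μg/mL

Over one 79-h interval, 79/25 ≈ 3.16 half-lives elapse, leaving f ≈ 0.1119 of each dose.
At steady state, accumulation factor R = 1/(1 − e^(−kτ)) ≈ 1.1260.
Single-dose peak C₀ = D/Vd = 884/62 ≈ 14.258 μg/mL.
Cmax,ss = C₀/(1 − f) ≈ 14.258/0.8881 ≈ 16.054 μg/mL.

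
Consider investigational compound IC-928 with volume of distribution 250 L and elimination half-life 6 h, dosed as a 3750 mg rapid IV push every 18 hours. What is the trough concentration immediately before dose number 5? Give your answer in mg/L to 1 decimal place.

2.1 mg/L

f = (1/2)^(τ/t½) = (1/2)^(18/6) ≈ 0.1250.
C₀ = D/Vd = 3750/250 ≈ 15.000 mg/L.
Before the 5th dose, 4 doses have been given. Superposition: Cmin = C₀·(f + f² + … + f^4).
≈ 15.000 × (0.1250 + 0.0156 + 0.0020 + 0.0002) ≈ 15.000 × 0.1428 ≈ 2.142 mg/L.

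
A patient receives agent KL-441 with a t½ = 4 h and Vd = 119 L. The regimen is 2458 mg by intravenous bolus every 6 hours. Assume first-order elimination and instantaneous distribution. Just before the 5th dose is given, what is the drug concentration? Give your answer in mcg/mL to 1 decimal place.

f = (1/2)^(τ/t½) = (1/2)^(6/4) ≈ 0.3536.
C₀ = D/Vd = 2458/119 ≈ 20.655 mcg/mL.
Before the 5th dose, 4 doses have been given. Superposition: Cmin = C₀·(f + f² + … + f^4).
≈ 20.655 × (0.3536 + 0.1250 + 0.0442 + 0.0156) ≈ 20.655 × 0.5384 ≈ 11.121 mcg/mL.

11.1 mcg/mL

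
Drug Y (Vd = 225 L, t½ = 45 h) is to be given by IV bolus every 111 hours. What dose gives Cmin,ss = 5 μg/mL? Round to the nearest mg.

5094 mg

τ/t½ = 111/45 ≈ 2.4667, so f = (1/2)^(111/45) ≈ 0.180909.
Cmin,ss = (D/Vd)·f/(1−f), so D = Cmin,ss·Vd·(1−f)/f.
D = 5 × 225 × (1−f)/f ≈ 5 × 225 × 4.52764 ≈ 5093.60 mg.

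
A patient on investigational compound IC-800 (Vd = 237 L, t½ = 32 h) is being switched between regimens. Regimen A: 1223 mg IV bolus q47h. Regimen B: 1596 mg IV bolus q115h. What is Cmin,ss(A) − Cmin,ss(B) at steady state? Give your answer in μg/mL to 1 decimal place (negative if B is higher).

2.3 μg/mL

Regimen A: f = (1/2)^(47/32) ≈ 0.3613; Cmin,ss = (1223/237)·f/(1−f) ≈ 2.919 μg/mL.
Regimen B: f = (1/2)^(115/32) ≈ 0.0828; Cmin,ss = (1596/237)·f/(1−f) ≈ 0.608 μg/mL.
Difference ≈ 2.919 − 0.608 ≈ 2.311 μg/mL.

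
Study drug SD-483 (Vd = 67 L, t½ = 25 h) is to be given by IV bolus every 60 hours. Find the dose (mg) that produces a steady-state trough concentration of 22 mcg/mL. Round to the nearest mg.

τ/t½ = 60/25 ≈ 2.4, so f = (1/2)^(60/25) ≈ 0.189465.
Cmin,ss = (D/Vd)·f/(1−f), so D = Cmin,ss·Vd·(1−f)/f.
D = 22 × 67 × (1−f)/f ≈ 22 × 67 × 4.27802 ≈ 6305.80 mg.

6306 mg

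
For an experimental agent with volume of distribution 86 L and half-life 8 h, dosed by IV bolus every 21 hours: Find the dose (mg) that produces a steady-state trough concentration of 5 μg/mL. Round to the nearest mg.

τ/t½ = 21/8 ≈ 2.625, so f = (1/2)^(21/8) ≈ 0.162105.
Cmin,ss = (D/Vd)·f/(1−f), so D = Cmin,ss·Vd·(1−f)/f.
D = 5 × 86 × (1−f)/f ≈ 5 × 86 × 5.16884 ≈ 2222.60 mg.

2223 mg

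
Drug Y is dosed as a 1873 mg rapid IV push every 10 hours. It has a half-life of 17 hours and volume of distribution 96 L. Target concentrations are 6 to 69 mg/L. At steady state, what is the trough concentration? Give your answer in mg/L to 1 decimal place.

38.8 mg/L

Over one 10-h interval, 10/17 ≈ 0.58824 half-lives elapse, leaving f ≈ 0.6652 of each dose.
At steady state, accumulation factor R = 1/(1 − e^(−kτ)) ≈ 2.9869.
Each bolus raises the concentration by D/Vd = 1873/96 ≈ 19.510 mg/L.
Steady-state peak Cmax,ss = C₀·R ≈ 19.510 × 2.9869 ≈ 58.274 mg/L.
One interval later, Cmin,ss = Cmax,ss·e^(−kτ) ≈ 58.274 × 0.6652 ≈ 38.764 mg/L.
Trough 38.8 mg/L vs MEC 6 mg/L: adequate.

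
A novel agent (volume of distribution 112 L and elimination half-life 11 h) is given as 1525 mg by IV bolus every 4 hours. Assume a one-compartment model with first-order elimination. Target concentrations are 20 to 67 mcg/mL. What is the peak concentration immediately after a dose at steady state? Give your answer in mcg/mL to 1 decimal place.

Over one 4-h interval, 4/11 ≈ 0.36364 half-lives elapse, leaving f ≈ 0.7772 of each dose.
At steady state, accumulation factor R = 1/(1 − e^(−kτ)) ≈ 4.4883.
Single-dose peak C₀ = D/Vd = 1525/112 ≈ 13.616 mcg/mL.
Cmax,ss = C₀/(1 − f) ≈ 13.616/0.2228 ≈ 61.113 mcg/mL.
Peak 61.1 mcg/mL vs MTC 67 mcg/mL: below toxic threshold.

61.1 mcg/mL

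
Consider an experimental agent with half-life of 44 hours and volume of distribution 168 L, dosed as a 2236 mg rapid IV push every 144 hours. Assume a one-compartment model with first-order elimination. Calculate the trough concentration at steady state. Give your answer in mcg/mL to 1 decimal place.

Over one 144-h interval, 144/44 ≈ 3.2727 half-lives elapse, leaving f ≈ 0.1035 of each dose.
Accumulation ratio R = 1/(1 − f) ≈ 1/0.8965 ≈ 1.1154.
Each bolus raises the concentration by D/Vd = 2236/168 ≈ 13.310 mcg/mL.
Cmax,ss = C₀/(1 − f) ≈ 13.310/0.8965 ≈ 14.847 mcg/mL.
One interval later, Cmin,ss = Cmax,ss·e^(−kτ) ≈ 14.847 × 0.1035 ≈ 1.537 mcg/mL.

1.5 mcg/mL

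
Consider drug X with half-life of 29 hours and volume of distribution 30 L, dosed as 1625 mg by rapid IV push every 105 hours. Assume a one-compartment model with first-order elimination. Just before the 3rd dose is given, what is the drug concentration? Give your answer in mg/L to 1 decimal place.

4.8 mg/L

f = (1/2)^(τ/t½) = (1/2)^(105/29) ≈ 0.0813.
C₀ = D/Vd = 1625/30 ≈ 54.167 mg/L.
Before the 3rd dose, 2 doses have been given. Superposition: Cmin = C₀·(f + f²).
≈ 54.167 × (0.0813 + 0.0066) ≈ 54.167 × 0.0879 ≈ 4.761 mg/L.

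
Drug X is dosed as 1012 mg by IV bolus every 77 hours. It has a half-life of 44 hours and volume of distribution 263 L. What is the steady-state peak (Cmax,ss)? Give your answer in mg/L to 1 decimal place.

5.5 mg/L

τ/t½ = 77/44 ≈ 1.75, so fraction remaining f = (1/2)^(77/44) ≈ 0.2973.
Accumulation ratio R = 1/(1 − f) ≈ 1/0.7027 ≈ 1.4231.
Single-dose peak C₀ = D/Vd = 1012/263 ≈ 3.848 mg/L.
Steady-state peak Cmax,ss = C₀·R ≈ 3.848 × 1.4231 ≈ 5.476 mg/L.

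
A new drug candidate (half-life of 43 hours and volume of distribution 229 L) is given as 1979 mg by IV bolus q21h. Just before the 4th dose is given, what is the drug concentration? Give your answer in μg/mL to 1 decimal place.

13.7 μg/mL

f = (1/2)^(τ/t½) = (1/2)^(21/43) ≈ 0.7128.
C₀ = D/Vd = 1979/229 ≈ 8.642 μg/mL.
Before the 4th dose, 3 doses have been given. Superposition: Cmin = C₀·(f + f² + … + f^3).
≈ 8.642 × (0.7128 + 0.5081 + 0.3622) ≈ 8.642 × 1.5831 ≈ 13.681 μg/mL.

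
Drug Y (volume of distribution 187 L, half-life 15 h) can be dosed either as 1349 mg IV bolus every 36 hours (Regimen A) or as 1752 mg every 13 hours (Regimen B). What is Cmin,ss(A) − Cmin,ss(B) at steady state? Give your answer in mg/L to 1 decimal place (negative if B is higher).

-9.7 mg/L

Regimen A: f = (1/2)^(36/15) ≈ 0.1895; Cmin,ss = (1349/187)·f/(1−f) ≈ 1.687 mg/L.
Regimen B: f = (1/2)^(13/15) ≈ 0.5484; Cmin,ss = (1752/187)·f/(1−f) ≈ 11.377 mg/L.
Difference ≈ 1.687 − 11.377 ≈ -9.690 mg/L.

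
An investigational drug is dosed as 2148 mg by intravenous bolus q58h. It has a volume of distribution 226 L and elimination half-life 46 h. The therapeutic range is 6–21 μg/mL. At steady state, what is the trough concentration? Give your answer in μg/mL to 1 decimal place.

τ/t½ = 58/46 ≈ 1.2609, so fraction remaining f = (1/2)^(58/46) ≈ 0.4173.
Single-dose peak C₀ = D/Vd = 2148/226 ≈ 9.504 μg/mL.
Steady-state trough Cmin,ss = C₀·f/(1−f) ≈ 9.504 × 0.4173/0.5827 ≈ 6.806 μg/mL.
Trough 6.8 μg/mL vs MEC 6 μg/mL: adequate.

6.8 μg/mL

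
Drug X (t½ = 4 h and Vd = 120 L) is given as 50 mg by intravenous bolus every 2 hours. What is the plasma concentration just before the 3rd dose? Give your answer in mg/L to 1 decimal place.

0.5 mg/L

f = (1/2)^(τ/t½) = (1/2)^(2/4) ≈ 0.7071.
C₀ = D/Vd = 50/120 ≈ 0.417 mg/L.
Before the 3rd dose, 2 doses have been given. Superposition: Cmin = C₀·(f + f²).
≈ 0.417 × (0.7071 + 0.5000) ≈ 0.417 × 1.2071 ≈ 0.503 mg/L.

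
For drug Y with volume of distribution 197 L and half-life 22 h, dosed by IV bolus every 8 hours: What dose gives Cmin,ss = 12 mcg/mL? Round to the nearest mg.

τ/t½ = 8/22 ≈ 0.36364, so f = (1/2)^(8/22) ≈ 0.777203.
Cmin,ss = (D/Vd)·f/(1−f), so D = Cmin,ss·Vd·(1−f)/f.
D = 12 × 197 × (1−f)/f ≈ 12 × 197 × 0.28667 ≈ 677.69 mg.

678 mg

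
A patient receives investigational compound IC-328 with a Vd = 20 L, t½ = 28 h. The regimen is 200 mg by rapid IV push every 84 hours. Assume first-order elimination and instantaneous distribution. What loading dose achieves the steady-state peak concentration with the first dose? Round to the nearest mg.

f = (1/2)^(84/28) ≈ 0.125000; accumulation ratio R = 1/(1−f) ≈ 1.14286.
Loading dose to hit Cmax,ss on first dose: D_load = D_maint·R ≈ 200 × 1.14286 ≈ 228.57 mg.

229 mg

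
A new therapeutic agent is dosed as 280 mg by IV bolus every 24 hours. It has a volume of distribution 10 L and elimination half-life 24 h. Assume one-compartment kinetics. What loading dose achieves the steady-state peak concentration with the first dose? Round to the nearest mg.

560 mg

f = (1/2)^(24/24) ≈ 0.500000; accumulation ratio R = 1/(1−f) ≈ 2.00000.
Loading dose to hit Cmax,ss on first dose: D_load = D_maint·R ≈ 280 × 2.00000 ≈ 560.00 mg.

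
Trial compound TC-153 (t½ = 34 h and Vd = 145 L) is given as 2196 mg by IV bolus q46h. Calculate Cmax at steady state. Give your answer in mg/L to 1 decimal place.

k = ln2/t½ = ln2/34 ≈ 0.020387 h⁻¹; fraction remaining f = e^(−kτ) = e^(−0.020387×46) ≈ 0.3915.
At steady state, accumulation factor R = 1/(1 − e^(−kτ)) ≈ 1.6434.
Single-dose peak C₀ = D/Vd = 2196/145 ≈ 15.145 mg/L.
Steady-state peak Cmax,ss = C₀·R ≈ 15.145 × 1.6434 ≈ 24.889 mg/L.

24.9 mg/L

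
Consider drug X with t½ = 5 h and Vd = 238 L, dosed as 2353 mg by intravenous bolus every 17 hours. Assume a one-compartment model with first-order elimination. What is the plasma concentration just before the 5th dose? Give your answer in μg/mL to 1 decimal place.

f = (1/2)^(τ/t½) = (1/2)^(17/5) ≈ 0.0947.
C₀ = D/Vd = 2353/238 ≈ 9.887 μg/mL.
Before the 5th dose, 4 doses have been given. Superposition: Cmin = C₀·(f + f² + … + f^4).
≈ 9.887 × (0.0947 + 0.0090 + 0.0008 + 0.0001) ≈ 9.887 × 0.1046 ≈ 1.034 μg/mL.

1.0 μg/mL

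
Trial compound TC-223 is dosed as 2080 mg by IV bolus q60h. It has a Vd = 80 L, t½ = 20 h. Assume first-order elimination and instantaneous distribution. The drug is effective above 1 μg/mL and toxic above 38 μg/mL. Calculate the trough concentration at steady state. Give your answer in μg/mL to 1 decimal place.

τ = 60 h = 3 half-lives, so f = (1/2)^3 = 0.125.
At steady state, R = 1/(1 − 0.125) = 8/7.
Single-dose peak C₀ = D/Vd = 2080/80 = 26 μg/mL.
Steady-state peak Cmax,ss = C₀·R = 26 × 8/7 ≈ 29.714 μg/mL.
Steady-state trough Cmin,ss = Cmax,ss·f ≈ 29.714 × 0.125 ≈ 3.714 μg/mL.
Trough 3.7 μg/mL vs MEC 1 μg/mL: adequate.

3.7 μg/mL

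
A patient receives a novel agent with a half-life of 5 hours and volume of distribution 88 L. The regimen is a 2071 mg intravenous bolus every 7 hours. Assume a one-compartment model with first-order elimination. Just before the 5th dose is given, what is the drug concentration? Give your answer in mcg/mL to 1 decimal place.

14.1 mcg/mL

f = (1/2)^(τ/t½) = (1/2)^(7/5) ≈ 0.3789.
C₀ = D/Vd = 2071/88 ≈ 23.534 mcg/mL.
Before the 5th dose, 4 doses have been given. Superposition: Cmin = C₀·(f + f² + … + f^4).
≈ 23.534 × (0.3789 + 0.1436 + 0.0544 + 0.0206) ≈ 23.534 × 0.5975 ≈ 14.062 mcg/mL.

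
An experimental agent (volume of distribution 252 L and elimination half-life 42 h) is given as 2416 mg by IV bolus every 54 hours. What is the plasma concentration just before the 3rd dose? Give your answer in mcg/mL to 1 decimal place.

f = (1/2)^(τ/t½) = (1/2)^(54/42) ≈ 0.4102.
C₀ = D/Vd = 2416/252 ≈ 9.587 mcg/mL.
Before the 3rd dose, 2 doses have been given. Superposition: Cmin = C₀·(f + f²).
≈ 9.587 × (0.4102 + 0.1683) ≈ 9.587 × 0.5785 ≈ 5.546 mcg/mL.

5.5 mcg/mL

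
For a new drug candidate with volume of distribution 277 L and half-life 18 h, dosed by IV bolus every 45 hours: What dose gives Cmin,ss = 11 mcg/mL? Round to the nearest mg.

τ/t½ = 45/18 ≈ 2.5, so f = (1/2)^(45/18) ≈ 0.176777.
Cmin,ss = (D/Vd)·f/(1−f), so D = Cmin,ss·Vd·(1−f)/f.
D = 11 × 277 × (1−f)/f ≈ 11 × 277 × 4.65684 ≈ 14189.39 mg.

14189 mg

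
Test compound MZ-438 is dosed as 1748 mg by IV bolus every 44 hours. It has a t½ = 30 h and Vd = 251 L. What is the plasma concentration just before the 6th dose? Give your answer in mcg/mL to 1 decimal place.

f = (1/2)^(τ/t½) = (1/2)^(44/30) ≈ 0.3618.
C₀ = D/Vd = 1748/251 ≈ 6.964 mcg/mL.
Before the 6th dose, 5 doses have been given. Superposition: Cmin = C₀·(f + f² + … + f^5).
≈ 6.964 × (0.3618 + 0.1309 + 0.0474 + 0.0171 + 0.0062) ≈ 6.964 × 0.5634 ≈ 3.924 mcg/mL.

3.9 mcg/mL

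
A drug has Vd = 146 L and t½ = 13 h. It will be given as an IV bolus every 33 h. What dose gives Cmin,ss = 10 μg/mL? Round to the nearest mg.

τ/t½ = 33/13 ≈ 2.5385, so f = (1/2)^(33/13) ≈ 0.172126.
Cmin,ss = (D/Vd)·f/(1−f), so D = Cmin,ss·Vd·(1−f)/f.
D = 10 × 146 × (1−f)/f ≈ 10 × 146 × 4.80970 ≈ 7022.16 mg.

7022 mg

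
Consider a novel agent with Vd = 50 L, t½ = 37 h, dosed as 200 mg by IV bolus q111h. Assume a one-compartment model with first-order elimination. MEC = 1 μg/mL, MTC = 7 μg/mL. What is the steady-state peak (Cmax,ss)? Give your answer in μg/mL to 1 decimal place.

The dosing interval is 3 half-lives, so f = 2^(−3) = 0.125.
Accumulation ratio R = 1/(1 − f) = 1/0.875 = 8/7.
Single-dose peak C₀ = D/Vd = 200/50 = 4 μg/mL.
Steady-state peak Cmax,ss = C₀·R = 4 × 8/7 ≈ 4.571 μg/mL.
Peak 4.6 μg/mL vs MTC 7 μg/mL: below toxic threshold.

4.6 μg/mL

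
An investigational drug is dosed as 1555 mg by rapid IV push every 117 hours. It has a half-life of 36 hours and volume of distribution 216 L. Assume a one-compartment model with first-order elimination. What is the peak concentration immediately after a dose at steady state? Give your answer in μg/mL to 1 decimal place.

8.0 μg/mL

k = ln2/t½ = ln2/36 ≈ 0.019254 h⁻¹; fraction remaining f = e^(−kτ) = e^(−0.019254×117) ≈ 0.1051.
At steady state, accumulation factor R = 1/(1 − e^(−kτ)) ≈ 1.1174.
Single-dose peak C₀ = D/Vd = 1555/216 ≈ 7.199 μg/mL.
Steady-state peak Cmax,ss = C₀·R ≈ 7.199 × 1.1174 ≈ 8.044 μg/mL.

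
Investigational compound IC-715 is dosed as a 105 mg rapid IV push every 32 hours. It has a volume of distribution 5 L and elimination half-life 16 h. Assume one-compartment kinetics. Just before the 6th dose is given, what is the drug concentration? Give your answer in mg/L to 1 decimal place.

7.0 mg/L

f = (1/2)^(τ/t½) = (1/2)^(32/16) ≈ 0.2500.
C₀ = D/Vd = 105/5 ≈ 21.000 mg/L.
Before the 6th dose, 5 doses have been given. Superposition: Cmin = C₀·(f + f² + … + f^5).
≈ 21.000 × (0.2500 + 0.0625 + 0.0156 + 0.0039 + 0.0010) ≈ 21.000 × 0.3330 ≈ 6.993 mg/L.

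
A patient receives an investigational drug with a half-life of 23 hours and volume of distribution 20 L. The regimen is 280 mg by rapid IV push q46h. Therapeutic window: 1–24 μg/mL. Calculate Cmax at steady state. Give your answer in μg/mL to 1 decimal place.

18.7 μg/mL

τ = 46 h = 2 half-lives, so f = (1/2)^2 = 0.25.
At steady state, R = 1/(1 − 0.25) = 4/3.
Single-dose peak C₀ = D/Vd = 280/20 = 14 μg/mL.
Steady-state peak Cmax,ss = C₀·R = 14 × 4/3 ≈ 18.667 μg/mL.
Peak 18.7 μg/mL vs MTC 24 μg/mL: below toxic threshold.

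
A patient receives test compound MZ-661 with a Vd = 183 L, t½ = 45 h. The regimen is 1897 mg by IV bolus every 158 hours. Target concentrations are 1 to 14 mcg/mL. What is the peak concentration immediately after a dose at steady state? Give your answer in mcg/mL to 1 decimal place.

11.4 mcg/mL

Over one 158-h interval, 158/45 ≈ 3.5111 half-lives elapse, leaving f ≈ 0.0877 of each dose.
Accumulation ratio R = 1/(1 − f) ≈ 1/0.9123 ≈ 1.0961.
Each bolus raises the concentration by D/Vd = 1897/183 ≈ 10.366 mcg/mL.
Cmax,ss = C₀/(1 − f) ≈ 10.366/0.9123 ≈ 11.362 mcg/mL.
Peak 11.4 mcg/mL vs MTC 14 mcg/mL: below toxic threshold.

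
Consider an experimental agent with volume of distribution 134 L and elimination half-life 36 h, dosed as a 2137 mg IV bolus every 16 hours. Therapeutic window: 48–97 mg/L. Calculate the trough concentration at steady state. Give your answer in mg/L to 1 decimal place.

Over one 16-h interval, 16/36 ≈ 0.44444 half-lives elapse, leaving f ≈ 0.7349 of each dose.
Each bolus raises the concentration by D/Vd = 2137/134 ≈ 15.948 mg/L.
Steady-state trough Cmin,ss = C₀·f/(1−f) ≈ 15.948 × 0.7349/0.2651 ≈ 44.210 mg/L.
Trough 44.2 mg/L vs MEC 48 mg/L: subtherapeutic.

44.2 mg/L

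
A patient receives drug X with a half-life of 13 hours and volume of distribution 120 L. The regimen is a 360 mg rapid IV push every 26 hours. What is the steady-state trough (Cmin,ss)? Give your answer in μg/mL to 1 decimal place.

The dosing interval is 2 half-lives, so f = 2^(−2) = 0.25.
Accumulation ratio R = 1/(1 − f) = 1/0.75 = 4/3.
Single-dose peak C₀ = D/Vd = 360/120 = 3 μg/mL.
Steady-state peak Cmax,ss = C₀·R = 3 × 4/3 ≈ 4.000 μg/mL.
Steady-state trough Cmin,ss = Cmax,ss·f ≈ 4.000 × 0.25 ≈ 1.000 μg/mL.

1.0 μg/mL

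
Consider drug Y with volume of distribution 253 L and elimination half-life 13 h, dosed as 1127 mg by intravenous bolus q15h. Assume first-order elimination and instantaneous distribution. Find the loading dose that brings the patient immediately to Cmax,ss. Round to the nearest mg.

f = (1/2)^(15/13) ≈ 0.449425; accumulation ratio R = 1/(1−f) ≈ 1.81628.
Loading dose to hit Cmax,ss on first dose: D_load = D_maint·R ≈ 1127 × 1.81628 ≈ 2046.95 mg.

2047 mg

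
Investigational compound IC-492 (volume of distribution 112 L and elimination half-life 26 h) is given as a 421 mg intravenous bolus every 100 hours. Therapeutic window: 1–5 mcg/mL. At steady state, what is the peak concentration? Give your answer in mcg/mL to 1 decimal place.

k = ln2/t½ = ln2/26 ≈ 0.026660 h⁻¹; fraction remaining f = e^(−kτ) = e^(−0.026660×100) ≈ 0.0695.
At steady state, accumulation factor R = 1/(1 − e^(−kτ)) ≈ 1.0747.
Each bolus raises the concentration by D/Vd = 421/112 ≈ 3.759 mcg/mL.
Steady-state peak Cmax,ss = C₀·R ≈ 3.759 × 1.0747 ≈ 4.040 mcg/mL.
Peak 4.0 mcg/mL vs MTC 5 mcg/mL: below toxic threshold.

4.0 mcg/mL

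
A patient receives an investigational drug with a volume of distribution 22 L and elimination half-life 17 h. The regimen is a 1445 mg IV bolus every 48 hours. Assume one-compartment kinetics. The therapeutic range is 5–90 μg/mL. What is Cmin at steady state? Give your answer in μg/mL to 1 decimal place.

τ/t½ = 48/17 ≈ 2.8235, so fraction remaining f = (1/2)^(48/17) ≈ 0.1413.
Single-dose peak C₀ = D/Vd = 1445/22 ≈ 65.682 μg/mL.
Steady-state trough Cmin,ss = C₀·f/(1−f) ≈ 65.682 × 0.1413/0.8587 ≈ 10.808 μg/mL.
Trough 10.8 μg/mL vs MEC 5 μg/mL: adequate.

10.8 μg/mL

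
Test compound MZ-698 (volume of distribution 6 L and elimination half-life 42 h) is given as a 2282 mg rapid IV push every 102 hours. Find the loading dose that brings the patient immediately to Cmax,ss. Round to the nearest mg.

f = (1/2)^(102/42) ≈ 0.185749; accumulation ratio R = 1/(1−f) ≈ 1.22812.
Loading dose to hit Cmax,ss on first dose: D_load = D_maint·R ≈ 2282 × 1.22812 ≈ 2802.57 mg.

2803 mg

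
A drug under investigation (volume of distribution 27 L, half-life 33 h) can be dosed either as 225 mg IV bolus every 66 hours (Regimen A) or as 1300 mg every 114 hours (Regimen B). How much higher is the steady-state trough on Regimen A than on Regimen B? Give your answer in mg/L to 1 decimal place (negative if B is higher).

Regimen A: f = (1/2)^(66/33) ≈ 0.2500; Cmin,ss = (225/27)·f/(1−f) ≈ 2.778 mg/L.
Regimen B: f = (1/2)^(114/33) ≈ 0.0912; Cmin,ss = (1300/27)·f/(1−f) ≈ 4.832 mg/L.
Difference ≈ 2.778 − 4.832 ≈ -2.054 mg/L.

-2.1 mg/L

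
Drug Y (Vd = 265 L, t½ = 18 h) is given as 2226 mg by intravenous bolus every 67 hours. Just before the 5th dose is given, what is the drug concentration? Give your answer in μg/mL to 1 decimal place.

f = (1/2)^(τ/t½) = (1/2)^(67/18) ≈ 0.0758.
C₀ = D/Vd = 2226/265 ≈ 8.400 μg/mL.
Before the 5th dose, 4 doses have been given. Superposition: Cmin = C₀·(f + f² + … + f^4).
≈ 8.400 × (0.0758 + 0.0057 + 0.0004 + 0.0000) ≈ 8.400 × 0.0819 ≈ 0.688 μg/mL.

0.7 μg/mL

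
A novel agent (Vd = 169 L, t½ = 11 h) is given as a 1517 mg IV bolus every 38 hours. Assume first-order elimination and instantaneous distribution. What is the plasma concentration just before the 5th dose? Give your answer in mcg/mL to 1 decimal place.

f = (1/2)^(τ/t½) = (1/2)^(38/11) ≈ 0.0912.
C₀ = D/Vd = 1517/169 ≈ 8.976 mcg/mL.
Before the 5th dose, 4 doses have been given. Superposition: Cmin = C₀·(f + f² + … + f^4).
≈ 8.976 × (0.0912 + 0.0083 + 0.0008 + 0.0001) ≈ 8.976 × 0.1004 ≈ 0.901 mcg/mL.

0.9 mcg/mL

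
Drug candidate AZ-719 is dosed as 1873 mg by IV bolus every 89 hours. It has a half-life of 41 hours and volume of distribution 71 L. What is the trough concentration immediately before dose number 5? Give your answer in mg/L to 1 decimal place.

f = (1/2)^(τ/t½) = (1/2)^(89/41) ≈ 0.2221.
C₀ = D/Vd = 1873/71 ≈ 26.380 mg/L.
Before the 5th dose, 4 doses have been given. Superposition: Cmin = C₀·(f + f² + … + f^4).
≈ 26.380 × (0.2221 + 0.0493 + 0.0110 + 0.0024) ≈ 26.380 × 0.2848 ≈ 7.513 mg/L.

7.5 mg/L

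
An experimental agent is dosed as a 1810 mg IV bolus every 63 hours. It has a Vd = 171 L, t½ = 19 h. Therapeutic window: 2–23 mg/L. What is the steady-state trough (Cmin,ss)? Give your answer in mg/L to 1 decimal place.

Over one 63-h interval, 63/19 ≈ 3.3158 half-lives elapse, leaving f ≈ 0.1004 of each dose.
Single-dose peak C₀ = D/Vd = 1810/171 ≈ 10.585 mg/L.
Steady-state trough Cmin,ss = C₀·f/(1−f) ≈ 10.585 × 0.1004/0.8996 ≈ 1.181 mg/L.
Trough 1.2 mg/L vs MEC 2 mg/L: subtherapeutic.

1.2 mg/L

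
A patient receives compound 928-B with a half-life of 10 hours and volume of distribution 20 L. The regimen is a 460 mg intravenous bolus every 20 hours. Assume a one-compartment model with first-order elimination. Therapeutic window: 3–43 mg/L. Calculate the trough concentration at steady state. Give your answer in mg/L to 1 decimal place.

τ = 20 h = 2 half-lives, so f = (1/2)^2 = 0.25.
At steady state, R = 1/(1 − 0.25) = 4/3.
Single-dose peak C₀ = D/Vd = 460/20 = 23 mg/L.
Steady-state peak Cmax,ss = C₀·R = 23 × 4/3 ≈ 30.667 mg/L.
Steady-state trough Cmin,ss = Cmax,ss·f ≈ 30.667 × 0.25 ≈ 7.667 mg/L.
Trough 7.7 mg/L vs MEC 3 mg/L: adequate.

7.7 mg/L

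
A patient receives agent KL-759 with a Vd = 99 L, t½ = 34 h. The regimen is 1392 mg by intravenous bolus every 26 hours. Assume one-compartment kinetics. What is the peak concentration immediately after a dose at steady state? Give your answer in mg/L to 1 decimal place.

34.2 mg/L

Over one 26-h interval, 26/34 ≈ 0.76471 half-lives elapse, leaving f ≈ 0.5886 of each dose.
Accumulation ratio R = 1/(1 − f) ≈ 1/0.4114 ≈ 2.4307.
Each bolus raises the concentration by D/Vd = 1392/99 ≈ 14.061 mg/L.
Steady-state peak Cmax,ss = C₀·R ≈ 14.061 × 2.4307 ≈ 34.178 mg/L.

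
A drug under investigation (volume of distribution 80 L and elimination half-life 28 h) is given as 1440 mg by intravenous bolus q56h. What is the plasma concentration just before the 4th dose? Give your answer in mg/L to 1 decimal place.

5.9 mg/L

f = (1/2)^(τ/t½) = (1/2)^(56/28) ≈ 0.2500.
C₀ = D/Vd = 1440/80 ≈ 18.000 mg/L.
Before the 4th dose, 3 doses have been given. Superposition: Cmin = C₀·(f + f² + … + f^3).
≈ 18.000 × (0.2500 + 0.0625 + 0.0156) ≈ 18.000 × 0.3281 ≈ 5.906 mg/L.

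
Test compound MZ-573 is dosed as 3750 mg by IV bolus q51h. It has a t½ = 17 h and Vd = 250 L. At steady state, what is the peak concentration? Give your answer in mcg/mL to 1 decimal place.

τ = 51 h = 3 half-lives, so f = (1/2)^3 = 0.125.
At steady state, R = 1/(1 − 0.125) = 8/7.
Single-dose peak C₀ = D/Vd = 3750/250 = 15 mcg/mL.
Steady-state peak Cmax,ss = C₀·R = 15 × 8/7 ≈ 17.143 mcg/mL.

17.1 mcg/mL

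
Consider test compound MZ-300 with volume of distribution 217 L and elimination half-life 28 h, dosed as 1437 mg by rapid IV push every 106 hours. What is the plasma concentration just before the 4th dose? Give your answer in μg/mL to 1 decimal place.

0.5 μg/mL

f = (1/2)^(τ/t½) = (1/2)^(106/28) ≈ 0.0725.
C₀ = D/Vd = 1437/217 ≈ 6.622 μg/mL.
Before the 4th dose, 3 doses have been given. Superposition: Cmin = C₀·(f + f² + … + f^3).
≈ 6.622 × (0.0725 + 0.0053 + 0.0004) ≈ 6.622 × 0.0782 ≈ 0.518 μg/mL.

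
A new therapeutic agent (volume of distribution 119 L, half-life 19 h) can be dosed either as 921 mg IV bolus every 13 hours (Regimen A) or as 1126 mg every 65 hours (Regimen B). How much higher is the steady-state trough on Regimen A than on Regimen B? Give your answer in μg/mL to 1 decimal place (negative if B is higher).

11.8 μg/mL

Regimen A: f = (1/2)^(13/19) ≈ 0.6223; Cmin,ss = (921/119)·f/(1−f) ≈ 12.752 μg/mL.
Regimen B: f = (1/2)^(65/19) ≈ 0.0934; Cmin,ss = (1126/119)·f/(1−f) ≈ 0.975 μg/mL.
Difference ≈ 12.752 − 0.975 ≈ 11.777 μg/mL.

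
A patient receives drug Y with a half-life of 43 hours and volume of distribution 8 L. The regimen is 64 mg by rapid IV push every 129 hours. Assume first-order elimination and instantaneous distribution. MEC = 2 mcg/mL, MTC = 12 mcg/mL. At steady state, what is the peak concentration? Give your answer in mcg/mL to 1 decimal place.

τ = 129 h = 3 half-lives, so f = (1/2)^3 = 0.125.
Accumulation ratio R = 1/(1 − f) = 1/0.875 = 8/7.
Single-dose peak C₀ = D/Vd = 64/8 = 8 mcg/mL.
Steady-state peak Cmax,ss = C₀·R = 8 × 8/7 ≈ 9.143 mcg/mL.
Peak 9.1 mcg/mL vs MTC 12 mcg/mL: below toxic threshold.

9.1 mcg/mL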